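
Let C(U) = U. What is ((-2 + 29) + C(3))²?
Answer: 900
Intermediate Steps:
((-2 + 29) + C(3))² = ((-2 + 29) + 3)² = (27 + 3)² = 30² = 900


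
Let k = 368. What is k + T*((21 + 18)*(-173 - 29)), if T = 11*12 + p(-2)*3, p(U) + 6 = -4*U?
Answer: -1086796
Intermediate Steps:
p(U) = -6 - 4*U
T = 138 (T = 11*12 + (-6 - 4*(-2))*3 = 132 + (-6 + 8)*3 = 132 + 2*3 = 132 + 6 = 138)
k + T*((21 + 18)*(-173 - 29)) = 368 + 138*((21 + 18)*(-173 - 29)) = 368 + 138*(39*(-202)) = 368 + 138*(-7878) = 368 - 1087164 = -1086796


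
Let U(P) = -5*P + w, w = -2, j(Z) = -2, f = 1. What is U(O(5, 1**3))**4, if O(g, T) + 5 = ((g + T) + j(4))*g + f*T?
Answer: 45212176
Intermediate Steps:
O(g, T) = -5 + T + g*(-2 + T + g) (O(g, T) = -5 + (((g + T) - 2)*g + 1*T) = -5 + (((T + g) - 2)*g + T) = -5 + ((-2 + T + g)*g + T) = -5 + (g*(-2 + T + g) + T) = -5 + (T + g*(-2 + T + g)) = -5 + T + g*(-2 + T + g))
U(P) = -2 - 5*P (U(P) = -5*P - 2 = -2 - 5*P)
U(O(5, 1**3))**4 = (-2 - 5*(-5 + 1**3 + 5**2 - 2*5 + 1**3*5))**4 = (-2 - 5*(-5 + 1 + 25 - 10 + 1*5))**4 = (-2 - 5*(-5 + 1 + 25 - 10 + 5))**4 = (-2 - 5*16)**4 = (-2 - 80)**4 = (-82)**4 = 45212176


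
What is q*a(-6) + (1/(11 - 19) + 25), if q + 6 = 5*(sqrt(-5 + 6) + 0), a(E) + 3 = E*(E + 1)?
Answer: -17/8 ≈ -2.1250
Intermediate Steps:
a(E) = -3 + E*(1 + E) (a(E) = -3 + E*(E + 1) = -3 + E*(1 + E))
q = -1 (q = -6 + 5*(sqrt(-5 + 6) + 0) = -6 + 5*(sqrt(1) + 0) = -6 + 5*(1 + 0) = -6 + 5*1 = -6 + 5 = -1)
q*a(-6) + (1/(11 - 19) + 25) = -(-3 - 6 + (-6)**2) + (1/(11 - 19) + 25) = -(-3 - 6 + 36) + (1/(-8) + 25) = -1*27 + (-1/8 + 25) = -27 + 199/8 = -17/8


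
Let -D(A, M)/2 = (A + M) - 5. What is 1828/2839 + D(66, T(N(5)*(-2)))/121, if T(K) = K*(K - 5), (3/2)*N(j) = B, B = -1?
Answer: -876698/3091671 ≈ -0.28357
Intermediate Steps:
N(j) = -2/3 (N(j) = (2/3)*(-1) = -2/3)
T(K) = K*(-5 + K)
D(A, M) = 10 - 2*A - 2*M (D(A, M) = -2*((A + M) - 5) = -2*(-5 + A + M) = 10 - 2*A - 2*M)
1828/2839 + D(66, T(N(5)*(-2)))/121 = 1828/2839 + (10 - 2*66 - 2*(-2/3*(-2))*(-5 - 2/3*(-2)))/121 = 1828*(1/2839) + (10 - 132 - 8*(-5 + 4/3)/3)*(1/121) = 1828/2839 + (10 - 132 - 8*(-11)/(3*3))*(1/121) = 1828/2839 + (10 - 132 - 2*(-44/9))*(1/121) = 1828/2839 + (10 - 132 + 88/9)*(1/121) = 1828/2839 - 1010/9*1/121 = 1828/2839 - 1010/1089 = -876698/3091671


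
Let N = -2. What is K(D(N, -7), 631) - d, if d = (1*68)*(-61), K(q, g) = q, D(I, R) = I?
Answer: 4146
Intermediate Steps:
d = -4148 (d = 68*(-61) = -4148)
K(D(N, -7), 631) - d = -2 - 1*(-4148) = -2 + 4148 = 4146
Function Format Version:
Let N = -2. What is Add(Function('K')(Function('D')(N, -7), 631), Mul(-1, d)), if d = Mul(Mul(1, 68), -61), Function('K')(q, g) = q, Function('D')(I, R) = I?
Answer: 4146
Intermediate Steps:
d = -4148 (d = Mul(68, -61) = -4148)
Add(Function('K')(Function('D')(N, -7), 631), Mul(-1, d)) = Add(-2, Mul(-1, -4148)) = Add(-2, 4148) = 4146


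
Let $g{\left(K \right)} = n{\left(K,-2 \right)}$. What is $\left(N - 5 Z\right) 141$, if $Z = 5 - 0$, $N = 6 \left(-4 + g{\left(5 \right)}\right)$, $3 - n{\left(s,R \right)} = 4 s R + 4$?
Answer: $26085$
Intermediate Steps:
$n{\left(s,R \right)} = -1 - 4 R s$ ($n{\left(s,R \right)} = 3 - \left(4 s R + 4\right) = 3 - \left(4 R s + 4\right) = 3 - \left(4 + 4 R s\right) = -1 - 4 R s$)
$g{\left(K \right)} = -1 + 8 K$ ($g{\left(K \right)} = -1 - - 8 K = -1 + 8 K$)
$N = 210$ ($N = 6 \left(-4 + \left(-1 + 8 \cdot 5\right)\right) = 6 \left(-4 + \left(-1 + 40\right)\right) = 6 \left(-4 + 39\right) = 6 \cdot 35 = 210$)
$Z = 5$ ($Z = 5 + 0 = 5$)
$\left(N - 5 Z\right) 141 = \left(210 - 25\right) 141 = 185 \cdot 141 = 26085$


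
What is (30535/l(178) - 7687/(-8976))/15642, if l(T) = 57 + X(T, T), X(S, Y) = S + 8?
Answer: 91983367/11372609952 ≈ 0.0080881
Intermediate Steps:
X(S, Y) = 8 + S
l(T) = 65 + T (l(T) = 57 + (8 + T) = 65 + T)
(30535/l(178) - 7687/(-8976))/15642 = (30535/(65 + 178) - 7687/(-8976))/15642 = (30535/243 - 7687*(-1/8976))*(1/15642) = (30535*(1/243) + 7687/8976)*(1/15642) = (30535/243 + 7687/8976)*(1/15642) = (91983367/727056)*(1/15642) = 91983367/11372609952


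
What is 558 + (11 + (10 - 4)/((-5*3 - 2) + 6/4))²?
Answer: 644479/961 ≈ 670.63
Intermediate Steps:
558 + (11 + (10 - 4)/((-5*3 - 2) + 6/4))² = 558 + (11 + 6/((-15 - 2) + 6*(¼)))² = 558 + (11 + 6/(-17 + 3/2))² = 558 + (11 + 6/(-31/2))² = 558 + (11 + 6*(-2/31))² = 558 + (11 - 12/31)² = 558 + (329/31)² = 558 + 108241/961 = 644479/961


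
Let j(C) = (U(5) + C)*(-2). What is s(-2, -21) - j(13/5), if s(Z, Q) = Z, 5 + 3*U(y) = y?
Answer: 16/5 ≈ 3.2000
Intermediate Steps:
U(y) = -5/3 + y/3
j(C) = -2*C (j(C) = ((-5/3 + (1/3)*5) + C)*(-2) = ((-5/3 + 5/3) + C)*(-2) = (0 + C)*(-2) = C*(-2) = -2*C)
s(-2, -21) - j(13/5) = -2 - (-2)*13/5 = -2 - 1*(-26/5) = -2 + 26/5 = 16/5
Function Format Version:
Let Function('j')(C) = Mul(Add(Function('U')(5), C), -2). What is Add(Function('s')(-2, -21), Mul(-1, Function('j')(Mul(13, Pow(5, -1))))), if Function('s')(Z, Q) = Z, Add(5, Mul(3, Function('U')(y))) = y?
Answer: Rational(16, 5) ≈ 3.2000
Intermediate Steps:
Function('U')(y) = Add(Rational(-5, 3), Mul(Rational(1, 3), y))
Function('j')(C) = Mul(-2, C) (Function('j')(C) = Mul(Add(Add(Rational(-5, 3), Mul(Rational(1, 3), 5)), C), -2) = Mul(Add(Add(Rational(-5, 3), Rational(5, 3)), C), -2) = Mul(Add(0, C), -2) = Mul(C, -2) = Mul(-2, C))
Add(Function('s')(-2, -21), Mul(-1, Function('j')(Mul(13, Pow(5, -1))))) = Add(-2, Mul(-1, Mul(-2, Mul(13, Pow(5, -1))))) = Add(-2, Mul(-1, Mul(-2, Mul(13, Rational(1, 5))))) = Add(-2, Mul(-1, Mul(-2, Rational(13, 5)))) = Add(-2, Mul(-1, Rational(-26, 5))) = Add(-2, Rational(26, 5)) = Rational(16, 5)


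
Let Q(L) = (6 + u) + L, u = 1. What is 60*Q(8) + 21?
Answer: 921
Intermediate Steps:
Q(L) = 7 + L (Q(L) = (6 + 1) + L = 7 + L)
60*Q(8) + 21 = 60*(7 + 8) + 21 = 60*15 + 21 = 900 + 21 = 921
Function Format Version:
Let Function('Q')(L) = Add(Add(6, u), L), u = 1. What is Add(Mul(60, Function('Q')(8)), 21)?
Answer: 921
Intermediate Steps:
Function('Q')(L) = Add(7, L) (Function('Q')(L) = Add(Add(6, 1), L) = Add(7, L))
Add(Mul(60, Function('Q')(8)), 21) = Add(Mul(60, Add(7, 8)), 21) = Add(Mul(60, 15), 21) = Add(900, 21) = 921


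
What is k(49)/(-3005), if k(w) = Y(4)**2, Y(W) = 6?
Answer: -36/3005 ≈ -0.011980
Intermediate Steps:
k(w) = 36 (k(w) = 6**2 = 36)
k(49)/(-3005) = 36/(-3005) = 36*(-1/3005) = -36/3005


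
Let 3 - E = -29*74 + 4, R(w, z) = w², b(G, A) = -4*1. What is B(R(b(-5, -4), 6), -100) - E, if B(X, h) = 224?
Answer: -1921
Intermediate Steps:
b(G, A) = -4
E = 2145 (E = 3 - (-29*74 + 4) = 3 - (-2146 + 4) = 3 - 1*(-2142) = 3 + 2142 = 2145)
B(R(b(-5, -4), 6), -100) - E = 224 - 1*2145 = 224 - 2145 = -1921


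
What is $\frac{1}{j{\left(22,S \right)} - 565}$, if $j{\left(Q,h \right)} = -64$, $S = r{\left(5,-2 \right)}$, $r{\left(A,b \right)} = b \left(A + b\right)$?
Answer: $- \frac{1}{629} \approx -0.0015898$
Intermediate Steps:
$S = -6$ ($S = - 2 \left(5 - 2\right) = \left(-2\right) 3 = -6$)
$\frac{1}{j{\left(22,S \right)} - 565} = \frac{1}{-64 - 565} = \frac{1}{-629} = - \frac{1}{629}$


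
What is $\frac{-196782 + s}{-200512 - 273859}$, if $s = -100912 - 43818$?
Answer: $\frac{341512}{474371} \approx 0.71993$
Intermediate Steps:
$s = -144730$ ($s = -100912 - 43818 = -144730$)
$\frac{-196782 + s}{-200512 - 273859} = \frac{-196782 - 144730}{-200512 - 273859} = - \frac{341512}{-474371} = \left(-341512\right) \left(- \frac{1}{474371}\right) = \frac{341512}{474371}$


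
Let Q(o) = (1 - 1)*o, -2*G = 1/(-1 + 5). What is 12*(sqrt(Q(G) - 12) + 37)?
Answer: 444 + 24*I*sqrt(3) ≈ 444.0 + 41.569*I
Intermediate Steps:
G = -1/8 (G = -1/(2*(-1 + 5)) = -1/2/4 = -1/2*1/4 = -1/8 ≈ -0.12500)
Q(o) = 0 (Q(o) = 0*o = 0)
12*(sqrt(Q(G) - 12) + 37) = 12*(sqrt(0 - 12) + 37) = 12*(sqrt(-12) + 37) = 12*(2*I*sqrt(3) + 37) = 12*(37 + 2*I*sqrt(3)) = 444 + 24*I*sqrt(3)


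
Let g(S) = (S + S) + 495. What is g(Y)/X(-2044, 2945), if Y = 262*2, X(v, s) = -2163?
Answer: -1543/2163 ≈ -0.71336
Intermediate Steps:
Y = 524
g(S) = 495 + 2*S (g(S) = 2*S + 495 = 495 + 2*S)
g(Y)/X(-2044, 2945) = (495 + 2*524)/(-2163) = (495 + 1048)*(-1/2163) = 1543*(-1/2163) = -1543/2163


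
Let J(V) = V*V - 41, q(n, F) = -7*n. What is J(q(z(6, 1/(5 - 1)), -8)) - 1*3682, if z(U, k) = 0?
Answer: -3723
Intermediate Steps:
J(V) = -41 + V² (J(V) = V² - 41 = -41 + V²)
J(q(z(6, 1/(5 - 1)), -8)) - 1*3682 = (-41 + (-7*0)²) - 1*3682 = (-41 + 0²) - 3682 = (-41 + 0) - 3682 = -41 - 3682 = -3723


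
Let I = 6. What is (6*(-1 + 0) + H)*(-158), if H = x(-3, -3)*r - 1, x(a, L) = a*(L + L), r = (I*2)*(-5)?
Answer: 171746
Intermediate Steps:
r = -60 (r = (6*2)*(-5) = 12*(-5) = -60)
x(a, L) = 2*L*a (x(a, L) = a*(2*L) = 2*L*a)
H = -1081 (H = (2*(-3)*(-3))*(-60) - 1 = 18*(-60) - 1 = -1080 - 1 = -1081)
(6*(-1 + 0) + H)*(-158) = (6*(-1 + 0) - 1081)*(-158) = (6*(-1) - 1081)*(-158) = (-6 - 1081)*(-158) = -1087*(-158) = 171746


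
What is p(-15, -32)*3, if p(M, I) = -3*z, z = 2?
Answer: -18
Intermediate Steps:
p(M, I) = -6 (p(M, I) = -3*2 = -6)
p(-15, -32)*3 = -6*3 = -18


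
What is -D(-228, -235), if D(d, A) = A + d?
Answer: 463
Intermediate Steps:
-D(-228, -235) = -(-235 - 228) = -1*(-463) = 463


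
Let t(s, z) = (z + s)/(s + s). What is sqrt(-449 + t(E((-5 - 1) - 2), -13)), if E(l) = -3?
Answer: I*sqrt(4017)/3 ≈ 21.127*I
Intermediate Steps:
t(s, z) = (s + z)/(2*s) (t(s, z) = (s + z)/((2*s)) = (s + z)*(1/(2*s)) = (s + z)/(2*s))
sqrt(-449 + t(E((-5 - 1) - 2), -13)) = sqrt(-449 + (1/2)*(-3 - 13)/(-3)) = sqrt(-449 + (1/2)*(-1/3)*(-16)) = sqrt(-449 + 8/3) = sqrt(-1339/3) = I*sqrt(4017)/3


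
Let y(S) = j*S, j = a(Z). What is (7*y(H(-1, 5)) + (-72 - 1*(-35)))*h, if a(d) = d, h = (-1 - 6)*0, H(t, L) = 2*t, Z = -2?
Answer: 0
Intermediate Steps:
h = 0 (h = -7*0 = 0)
j = -2
y(S) = -2*S
(7*y(H(-1, 5)) + (-72 - 1*(-35)))*h = (7*(-4*(-1)) + (-72 - 1*(-35)))*0 = (7*(-2*(-2)) + (-72 + 35))*0 = (7*4 - 37)*0 = (28 - 37)*0 = -9*0 = 0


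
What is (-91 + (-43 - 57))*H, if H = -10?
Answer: 1910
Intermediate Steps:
(-91 + (-43 - 57))*H = (-91 + (-43 - 57))*(-10) = (-91 - 100)*(-10) = -191*(-10) = 1910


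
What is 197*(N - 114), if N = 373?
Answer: 51023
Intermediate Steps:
197*(N - 114) = 197*(373 - 114) = 197*259 = 51023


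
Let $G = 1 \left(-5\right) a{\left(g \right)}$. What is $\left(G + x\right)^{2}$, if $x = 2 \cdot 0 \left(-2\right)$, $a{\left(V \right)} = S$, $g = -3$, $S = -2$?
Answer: $100$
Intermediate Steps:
$a{\left(V \right)} = -2$
$x = 0$ ($x = 0 \left(-2\right) = 0$)
$G = 10$ ($G = 1 \left(-5\right) \left(-2\right) = \left(-5\right) \left(-2\right) = 10$)
$\left(G + x\right)^{2} = \left(10 + 0\right)^{2} = 10^{2} = 100$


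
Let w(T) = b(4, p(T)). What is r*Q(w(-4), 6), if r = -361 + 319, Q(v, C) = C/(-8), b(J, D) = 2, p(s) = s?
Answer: 63/2 ≈ 31.500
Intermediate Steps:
w(T) = 2
Q(v, C) = -C/8 (Q(v, C) = C*(-⅛) = -C/8)
r = -42
r*Q(w(-4), 6) = -(-21)*6/4 = -42*(-¾) = 63/2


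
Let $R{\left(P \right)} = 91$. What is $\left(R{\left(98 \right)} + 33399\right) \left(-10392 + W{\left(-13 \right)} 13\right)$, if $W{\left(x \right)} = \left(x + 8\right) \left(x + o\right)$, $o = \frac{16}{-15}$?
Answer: $- \frac{952221170}{3} \approx -3.1741 \cdot 10^{8}$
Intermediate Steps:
$o = - \frac{16}{15}$ ($o = 16 \left(- \frac{1}{15}\right) = - \frac{16}{15} \approx -1.0667$)
$W{\left(x \right)} = \left(8 + x\right) \left(- \frac{16}{15} + x\right)$ ($W{\left(x \right)} = \left(x + 8\right) \left(x - \frac{16}{15}\right) = \left(8 + x\right) \left(- \frac{16}{15} + x\right)$)
$\left(R{\left(98 \right)} + 33399\right) \left(-10392 + W{\left(-13 \right)} 13\right) = \left(91 + 33399\right) \left(-10392 + \left(- \frac{128}{15} + \left(-13\right)^{2} + \frac{104}{15} \left(-13\right)\right) 13\right) = 33490 \left(-10392 + \left(- \frac{128}{15} + 169 - \frac{1352}{15}\right) 13\right) = 33490 \left(-10392 + \frac{211}{3} \cdot 13\right) = 33490 \left(-10392 + \frac{2743}{3}\right) = 33490 \left(- \frac{28433}{3}\right) = - \frac{952221170}{3}$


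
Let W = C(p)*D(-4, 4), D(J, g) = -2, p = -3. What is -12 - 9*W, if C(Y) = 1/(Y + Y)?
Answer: -15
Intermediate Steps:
C(Y) = 1/(2*Y)
W = ⅓ (W = ((½)/(-3))*(-2) = ((½)*(-⅓))*(-2) = -⅙*(-2) = ⅓ ≈ 0.33333)
-12 - 9*W = -12 - 9*⅓ = -12 - 3 = -15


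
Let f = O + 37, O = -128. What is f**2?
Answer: 8281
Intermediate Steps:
f = -91 (f = -128 + 37 = -91)
f**2 = (-91)**2 = 8281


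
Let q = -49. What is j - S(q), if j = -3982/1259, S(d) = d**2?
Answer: -3026841/1259 ≈ -2404.2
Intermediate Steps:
j = -3982/1259 (j = -3982*1/1259 = -3982/1259 ≈ -3.1628)
j - S(q) = -3982/1259 - 1*(-49)**2 = -3982/1259 - 1*2401 = -3982/1259 - 2401 = -3026841/1259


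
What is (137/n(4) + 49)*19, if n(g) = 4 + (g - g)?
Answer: 6327/4 ≈ 1581.8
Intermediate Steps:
n(g) = 4 (n(g) = 4 + 0 = 4)
(137/n(4) + 49)*19 = (137/4 + 49)*19 = (333/4)*19 = 6327/4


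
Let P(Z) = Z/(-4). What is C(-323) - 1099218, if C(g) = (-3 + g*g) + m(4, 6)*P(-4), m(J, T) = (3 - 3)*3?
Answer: -994892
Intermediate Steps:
P(Z) = -Z/4 (P(Z) = Z*(-¼) = -Z/4)
m(J, T) = 0 (m(J, T) = 0*3 = 0)
C(g) = -3 + g² (C(g) = (-3 + g*g) + 0*(-¼*(-4)) = (-3 + g²) + 0*1 = (-3 + g²) + 0 = -3 + g²)
C(-323) - 1099218 = (-3 + (-323)²) - 1099218 = (-3 + 104329) - 1099218 = 104326 - 1099218 = -994892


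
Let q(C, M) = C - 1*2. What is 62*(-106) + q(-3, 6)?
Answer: -6577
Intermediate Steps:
q(C, M) = -2 + C (q(C, M) = C - 2 = -2 + C)
62*(-106) + q(-3, 6) = 62*(-106) + (-2 - 3) = -6572 - 5 = -6577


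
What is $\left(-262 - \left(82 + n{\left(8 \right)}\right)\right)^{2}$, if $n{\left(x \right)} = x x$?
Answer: $166464$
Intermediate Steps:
$n{\left(x \right)} = x^{2}$
$\left(-262 - \left(82 + n{\left(8 \right)}\right)\right)^{2} = \left(-262 - 146\right)^{2} = \left(-408\right)^{2} = 166464$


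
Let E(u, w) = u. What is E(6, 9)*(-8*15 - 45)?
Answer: -990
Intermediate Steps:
E(6, 9)*(-8*15 - 45) = 6*(-8*15 - 45) = 6*(-120 - 45) = 6*(-165) = -990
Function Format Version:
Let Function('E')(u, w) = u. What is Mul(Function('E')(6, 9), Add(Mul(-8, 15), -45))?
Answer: -990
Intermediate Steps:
Mul(Function('E')(6, 9), Add(Mul(-8, 15), -45)) = Mul(6, Add(Mul(-8, 15), -45)) = Mul(6, Add(-120, -45)) = Mul(6, -165) = -990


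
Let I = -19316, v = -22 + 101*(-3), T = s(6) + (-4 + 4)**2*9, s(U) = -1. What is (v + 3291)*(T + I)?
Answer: -57294222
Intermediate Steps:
T = -1 (T = -1 + (-4 + 4)**2*9 = -1 + 0**2*9 = -1 + 0*9 = -1 + 0 = -1)
v = -325 (v = -22 - 303 = -325)
(v + 3291)*(T + I) = (-325 + 3291)*(-1 - 19316) = 2966*(-19317) = -57294222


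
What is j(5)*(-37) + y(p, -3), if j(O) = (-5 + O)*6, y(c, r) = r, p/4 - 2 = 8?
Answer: -3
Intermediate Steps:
p = 40 (p = 8 + 4*8 = 8 + 32 = 40)
j(O) = -30 + 6*O
j(5)*(-37) + y(p, -3) = (-30 + 6*5)*(-37) - 3 = (-30 + 30)*(-37) - 3 = 0*(-37) - 3 = 0 - 3 = -3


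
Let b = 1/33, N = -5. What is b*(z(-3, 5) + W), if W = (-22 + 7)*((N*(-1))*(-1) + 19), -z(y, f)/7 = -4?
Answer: -182/33 ≈ -5.5152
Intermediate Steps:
z(y, f) = 28 (z(y, f) = -7*(-4) = 28)
b = 1/33 ≈ 0.030303
W = -210 (W = (-22 + 7)*(-5*(-1)*(-1) + 19) = -15*(5*(-1) + 19) = -15*(-5 + 19) = -15*14 = -210)
b*(z(-3, 5) + W) = (28 - 210)/33 = (1/33)*(-182) = -182/33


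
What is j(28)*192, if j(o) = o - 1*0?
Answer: 5376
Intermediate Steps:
j(o) = o (j(o) = o + 0 = o)
j(28)*192 = 28*192 = 5376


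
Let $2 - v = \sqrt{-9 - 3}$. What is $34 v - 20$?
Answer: $48 - 68 i \sqrt{3} \approx 48.0 - 117.78 i$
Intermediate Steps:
$v = 2 - 2 i \sqrt{3}$ ($v = 2 - \sqrt{-9 - 3} = 2 - \sqrt{-12} = 2 - 2 i \sqrt{3} \approx 2.0 - 3.4641 i$)
$34 v - 20 = 34 \left(2 - 2 i \sqrt{3}\right) - 20 = \left(68 - 68 i \sqrt{3}\right) - 20 = 48 - 68 i \sqrt{3}$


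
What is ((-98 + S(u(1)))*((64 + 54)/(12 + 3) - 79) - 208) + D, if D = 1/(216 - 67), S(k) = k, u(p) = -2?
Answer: 3086687/447 ≈ 6905.3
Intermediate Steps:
D = 1/149 ≈ 0.0067114
((-98 + S(u(1)))*((64 + 54)/(12 + 3) - 79) - 208) + D = ((-98 - 2)*((64 + 54)/(12 + 3) - 79) - 208) + 1/149 = (-100*(118/15 - 79) - 208) + 1/149 = (-100*(-1067/15) - 208) + 1/149 = (21340/3 - 208) + 1/149 = 20716/3 + 1/149 = 3086687/447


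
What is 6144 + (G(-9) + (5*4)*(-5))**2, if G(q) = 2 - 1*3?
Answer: 16345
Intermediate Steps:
G(q) = -1 (G(q) = 2 - 3 = -1)
6144 + (G(-9) + (5*4)*(-5))**2 = 6144 + (-1 + (5*4)*(-5))**2 = 6144 + (-1 + 20*(-5))**2 = 6144 + (-1 - 100)**2 = 6144 + (-101)**2 = 6144 + 10201 = 16345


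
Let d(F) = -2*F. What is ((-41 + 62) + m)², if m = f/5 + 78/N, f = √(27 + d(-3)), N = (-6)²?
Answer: 484213/900 + 139*√33/15 ≈ 591.25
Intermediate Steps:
N = 36
f = √33 (f = √(27 - 2*(-3)) = √(27 + 6) = √33 ≈ 5.7446)
m = 13/6 + √33/5 (m = √33/5 + 78/36 = √33*(⅕) + 78*(1/36) = √33/5 + 13/6 = 13/6 + √33/5 ≈ 3.3156)
((-41 + 62) + m)² = ((-41 + 62) + (13/6 + √33/5))² = (21 + (13/6 + √33/5))² = (139/6 + √33/5)²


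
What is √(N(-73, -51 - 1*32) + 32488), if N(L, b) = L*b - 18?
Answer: 3*√4281 ≈ 196.29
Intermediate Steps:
N(L, b) = -18 + L*b
√(N(-73, -51 - 1*32) + 32488) = √((-18 - 73*(-51 - 1*32)) + 32488) = √((-18 - 73*(-51 - 32)) + 32488) = √((-18 - 73*(-83)) + 32488) = √((-18 + 6059) + 32488) = √(6041 + 32488) = √38529 = 3*√4281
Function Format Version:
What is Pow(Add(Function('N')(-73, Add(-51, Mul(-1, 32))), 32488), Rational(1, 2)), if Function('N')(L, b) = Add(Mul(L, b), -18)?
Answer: Mul(3, Pow(4281, Rational(1, 2))) ≈ 196.29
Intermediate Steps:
Function('N')(L, b) = Add(-18, Mul(L, b))
Pow(Add(Function('N')(-73, Add(-51, Mul(-1, 32))), 32488), Rational(1, 2)) = Pow(Add(Add(-18, Mul(-73, Add(-51, Mul(-1, 32)))), 32488), Rational(1, 2)) = Pow(Add(Add(-18, Mul(-73, Add(-51, -32))), 32488), Rational(1, 2)) = Pow(Add(Add(-18, Mul(-73, -83)), 32488), Rational(1, 2)) = Pow(Add(Add(-18, 6059), 32488), Rational(1, 2)) = Pow(Add(6041, 32488), Rational(1, 2)) = Pow(38529, Rational(1, 2)) = Mul(3, Pow(4281, Rational(1, 2)))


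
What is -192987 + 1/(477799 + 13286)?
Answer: -94773020894/491085 ≈ -1.9299e+5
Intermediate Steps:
-192987 + 1/(477799 + 13286) = -192987 + 1/491085 = -94773020894/491085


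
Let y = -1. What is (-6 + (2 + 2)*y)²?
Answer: 100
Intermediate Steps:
(-6 + (2 + 2)*y)² = (-6 + (2 + 2)*(-1))² = (-6 + 4*(-1))² = (-6 - 4)² = (-10)² = 100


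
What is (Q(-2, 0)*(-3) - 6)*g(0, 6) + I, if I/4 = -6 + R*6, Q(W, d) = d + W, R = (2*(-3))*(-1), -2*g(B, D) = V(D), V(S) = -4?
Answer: 120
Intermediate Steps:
g(B, D) = 2 (g(B, D) = -½*(-4) = 2)
R = 6 (R = -6*(-1) = 6)
Q(W, d) = W + d
I = 120 (I = 4*(-6 + 6*6) = 4*(-6 + 36) = 4*30 = 120)
(Q(-2, 0)*(-3) - 6)*g(0, 6) + I = ((-2 + 0)*(-3) - 6)*2 + 120 = (-2*(-3) - 6)*2 + 120 = (6 - 6)*2 + 120 = 0*2 + 120 = 0 + 120 = 120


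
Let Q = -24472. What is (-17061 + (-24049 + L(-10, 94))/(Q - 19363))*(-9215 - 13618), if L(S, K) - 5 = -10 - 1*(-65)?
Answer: 17075543652018/43835 ≈ 3.8954e+8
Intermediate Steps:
L(S, K) = 60 (L(S, K) = 5 + (-10 - 1*(-65)) = 5 + (-10 + 65) = 5 + 55 = 60)
(-17061 + (-24049 + L(-10, 94))/(Q - 19363))*(-9215 - 13618) = (-17061 + (-24049 + 60)/(-24472 - 19363))*(-9215 - 13618) = (-17061 - 23989/(-43835))*(-22833) = (-17061 - 23989*(-1/43835))*(-22833) = (-17061 + 23989/43835)*(-22833) = -747844946/43835*(-22833) = 17075543652018/43835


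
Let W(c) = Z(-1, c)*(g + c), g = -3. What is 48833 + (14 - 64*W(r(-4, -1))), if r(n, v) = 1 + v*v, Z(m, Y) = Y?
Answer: 48975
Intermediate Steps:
r(n, v) = 1 + v**2
W(c) = c*(-3 + c)
48833 + (14 - 64*W(r(-4, -1))) = 48833 + (14 - 64*(1 + (-1)**2)*(-3 + (1 + (-1)**2))) = 48833 + (14 - 64*(1 + 1)*(-3 + (1 + 1))) = 48833 + (14 - 128*(-3 + 2)) = 48833 + (14 - 128*(-1)) = 48833 + (14 - 64*(-2)) = 48833 + (14 + 128) = 48833 + 142 = 48975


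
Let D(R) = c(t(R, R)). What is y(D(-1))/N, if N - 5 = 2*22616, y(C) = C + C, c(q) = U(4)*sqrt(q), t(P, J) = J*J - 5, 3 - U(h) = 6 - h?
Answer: 4*I/45237 ≈ 8.8423e-5*I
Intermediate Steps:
U(h) = -3 + h (U(h) = 3 - (6 - h) = 3 + (-6 + h) = -3 + h)
t(P, J) = -5 + J**2 (t(P, J) = J**2 - 5 = -5 + J**2)
c(q) = sqrt(q) (c(q) = (-3 + 4)*sqrt(q) = 1*sqrt(q) = sqrt(q))
D(R) = sqrt(-5 + R**2)
y(C) = 2*C
N = 45237 (N = 5 + 2*22616 = 5 + 45232 = 45237)
y(D(-1))/N = (2*sqrt(-5 + (-1)**2))/45237 = (2*sqrt(-5 + 1))*(1/45237) = (2*sqrt(-4))*(1/45237) = (2*(2*I))*(1/45237) = (4*I)*(1/45237) = 4*I/45237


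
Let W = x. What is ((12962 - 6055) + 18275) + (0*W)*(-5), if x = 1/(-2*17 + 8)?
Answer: 25182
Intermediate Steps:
x = -1/26 (x = 1/(-34 + 8) = 1/(-26) = -1/26 ≈ -0.038462)
W = -1/26 ≈ -0.038462
((12962 - 6055) + 18275) + (0*W)*(-5) = ((12962 - 6055) + 18275) + (0*(-1/26))*(-5) = (6907 + 18275) + 0*(-5) = 25182 + 0 = 25182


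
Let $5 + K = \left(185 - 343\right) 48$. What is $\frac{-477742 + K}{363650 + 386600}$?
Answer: $- \frac{485331}{750250} \approx -0.64689$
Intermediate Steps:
$K = -7589$ ($K = -5 + \left(185 - 343\right) 48 = -5 - 7584 = -7589$)
$\frac{-477742 + K}{363650 + 386600} = \frac{-477742 - 7589}{363650 + 386600} = - \frac{485331}{750250}$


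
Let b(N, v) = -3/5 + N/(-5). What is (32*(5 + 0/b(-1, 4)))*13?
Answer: 2080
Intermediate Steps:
b(N, v) = -⅗ - N/5 (b(N, v) = -3*⅕ + N*(-⅕) = -⅗ - N/5)
(32*(5 + 0/b(-1, 4)))*13 = (32*(5 + 0/(-⅗ - ⅕*(-1))))*13 = (32*(5 + 0/(-⅗ + ⅕)))*13 = (32*(5 + 0/(-⅖)))*13 = (32*(5 - 5/2*0))*13 = (32*(5 + 0))*13 = (32*5)*13 = 160*13 = 2080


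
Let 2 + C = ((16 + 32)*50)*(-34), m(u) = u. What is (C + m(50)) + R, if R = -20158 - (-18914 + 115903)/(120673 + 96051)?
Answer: -22043095029/216724 ≈ -1.0171e+5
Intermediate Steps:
R = -4368819381/216724 (R = -20158 - 96989/216724 = -4368819381/216724 ≈ -20158.)
C = -81602 (C = -2 + ((16 + 32)*50)*(-34) = -2 + (48*50)*(-34) = -2 + 2400*(-34) = -2 - 81600 = -81602)
(C + m(50)) + R = (-81602 + 50) - 4368819381/216724 = -81552 - 4368819381/216724 = -22043095029/216724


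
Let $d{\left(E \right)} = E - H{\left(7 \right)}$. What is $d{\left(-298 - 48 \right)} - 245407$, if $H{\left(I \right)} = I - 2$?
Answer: $-245758$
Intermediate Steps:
$H{\left(I \right)} = -2 + I$
$d{\left(E \right)} = -5 + E$ ($d{\left(E \right)} = E - \left(-2 + 7\right) = E - 5 = -5 + E$)
$d{\left(-298 - 48 \right)} - 245407 = \left(-5 - 346\right) - 245407 = -351 - 245407 = -245758$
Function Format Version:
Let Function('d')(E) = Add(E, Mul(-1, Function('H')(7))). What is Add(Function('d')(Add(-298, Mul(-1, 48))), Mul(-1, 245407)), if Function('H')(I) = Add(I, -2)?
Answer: -245758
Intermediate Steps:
Function('H')(I) = Add(-2, I)
Function('d')(E) = Add(-5, E) (Function('d')(E) = Add(E, Mul(-1, Add(-2, 7))) = Add(E, Mul(-1, 5)) = Add(E, -5) = Add(-5, E))
Add(Function('d')(Add(-298, Mul(-1, 48))), Mul(-1, 245407)) = Add(Add(-5, Add(-298, Mul(-1, 48))), Mul(-1, 245407)) = Add(Add(-5, Add(-298, -48)), -245407) = Add(Add(-5, -346), -245407) = Add(-351, -245407) = -245758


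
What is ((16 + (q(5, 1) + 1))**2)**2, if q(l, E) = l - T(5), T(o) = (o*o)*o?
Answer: 112550881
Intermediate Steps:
T(o) = o**3 (T(o) = o**2*o = o**3)
q(l, E) = -125 + l (q(l, E) = l - 1*5**3 = l - 1*125 = l - 125 = -125 + l)
((16 + (q(5, 1) + 1))**2)**2 = ((16 + ((-125 + 5) + 1))**2)**2 = ((16 + (-120 + 1))**2)**2 = ((16 - 119)**2)**2 = ((-103)**2)**2 = 10609**2 = 112550881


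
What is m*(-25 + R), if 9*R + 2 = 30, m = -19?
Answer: 3743/9 ≈ 415.89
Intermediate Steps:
R = 28/9 (R = -2/9 + (⅑)*30 = -2/9 + 10/3 = 28/9 ≈ 3.1111)
m*(-25 + R) = -19*(-25 + 28/9) = -19*(-197/9) = 3743/9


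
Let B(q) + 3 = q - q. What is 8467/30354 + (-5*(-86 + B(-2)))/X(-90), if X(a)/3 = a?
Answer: -187024/136593 ≈ -1.3692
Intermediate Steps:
X(a) = 3*a
B(q) = -3 (B(q) = -3 + (q - q) = -3 + 0 = -3)
8467/30354 + (-5*(-86 + B(-2)))/X(-90) = 8467/30354 + (-5*(-86 - 3))/((3*(-90))) = 8467*(1/30354) - 5*(-89)/(-270) = 8467/30354 + 445*(-1/270) = 8467/30354 - 89/54 = -187024/136593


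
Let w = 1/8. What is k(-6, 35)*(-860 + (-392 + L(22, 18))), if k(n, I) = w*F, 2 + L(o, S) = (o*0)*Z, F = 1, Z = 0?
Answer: -627/4 ≈ -156.75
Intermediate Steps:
w = ⅛ ≈ 0.12500
L(o, S) = -2 (L(o, S) = -2 + (o*0)*0 = -2 + 0*0 = -2 + 0 = -2)
k(n, I) = ⅛ (k(n, I) = (⅛)*1 = ⅛)
k(-6, 35)*(-860 + (-392 + L(22, 18))) = (-860 + (-392 - 2))/8 = (-860 - 394)/8 = (⅛)*(-1254) = -627/4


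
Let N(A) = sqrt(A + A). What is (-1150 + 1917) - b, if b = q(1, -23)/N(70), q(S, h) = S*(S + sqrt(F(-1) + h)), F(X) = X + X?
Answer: 767 - sqrt(35)*(1 + 5*I)/70 ≈ 766.92 - 0.42258*I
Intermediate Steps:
F(X) = 2*X
N(A) = sqrt(2)*sqrt(A) (N(A) = sqrt(2*A) = sqrt(2)*sqrt(A))
q(S, h) = S*(S + sqrt(-2 + h)) (q(S, h) = S*(S + sqrt(2*(-1) + h)) = S*(S + sqrt(-2 + h)))
b = sqrt(35)*(1 + 5*I)/70 (b = (1*(1 + sqrt(-2 - 23)))/((sqrt(2)*sqrt(70))) = (1*(1 + sqrt(-25)))/((2*sqrt(35))) = (1*(1 + 5*I))*(sqrt(35)/70) = (1 + 5*I)*(sqrt(35)/70) = sqrt(35)*(1 + 5*I)/70 ≈ 0.084515 + 0.42258*I)
(-1150 + 1917) - b = (-1150 + 1917) - sqrt(35)*(1 + 5*I)/70 = 767 - sqrt(35)*(1 + 5*I)/70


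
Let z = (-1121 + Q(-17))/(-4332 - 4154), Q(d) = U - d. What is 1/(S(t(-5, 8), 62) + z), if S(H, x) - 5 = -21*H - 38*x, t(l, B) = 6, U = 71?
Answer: -8486/21018789 ≈ -0.00040373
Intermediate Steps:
Q(d) = 71 - d
S(H, x) = 5 - 38*x - 21*H (S(H, x) = 5 + (-21*H - 38*x) = 5 + (-38*x - 21*H) = 5 - 38*x - 21*H)
z = 1033/8486 (z = (-1121 + (71 - 1*(-17)))/(-4332 - 4154) = (-1121 + (71 + 17))/(-8486) = (-1121 + 88)*(-1/8486) = -1033*(-1/8486) = 1033/8486 ≈ 0.12173)
1/(S(t(-5, 8), 62) + z) = 1/((5 - 38*62 - 21*6) + 1033/8486) = 1/((5 - 2356 - 126) + 1033/8486) = 1/(-2477 + 1033/8486) = 1/(-21018789/8486) = -8486/21018789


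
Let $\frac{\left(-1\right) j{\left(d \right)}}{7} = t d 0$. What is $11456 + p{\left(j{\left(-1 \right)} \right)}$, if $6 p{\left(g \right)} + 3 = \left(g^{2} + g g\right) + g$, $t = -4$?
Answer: $\frac{22911}{2} \approx 11456.0$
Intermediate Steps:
$j{\left(d \right)} = 0$ ($j{\left(d \right)} = - 7 - 4 d 0 = \left(-7\right) 0 = 0$)
$p{\left(g \right)} = - \frac{1}{2} + \frac{g^{2}}{3} + \frac{g}{6}$ ($p{\left(g \right)} = - \frac{1}{2} + \frac{\left(g^{2} + g g\right) + g}{6} = - \frac{1}{2} + \frac{\left(g^{2} + g^{2}\right) + g}{6} = - \frac{1}{2} + \frac{2 g^{2} + g}{6} = - \frac{1}{2} + \frac{g + 2 g^{2}}{6} = - \frac{1}{2} + \left(\frac{g^{2}}{3} + \frac{g}{6}\right) = - \frac{1}{2} + \frac{g^{2}}{3} + \frac{g}{6}$)
$11456 + p{\left(j{\left(-1 \right)} \right)} = 11456 + \left(- \frac{1}{2} + \frac{0^{2}}{3} + \frac{1}{6} \cdot 0\right) = 11456 + \left(- \frac{1}{2} + \frac{1}{3} \cdot 0 + 0\right) = 11456 + \left(- \frac{1}{2} + 0 + 0\right) = 11456 - \frac{1}{2} = \frac{22911}{2}$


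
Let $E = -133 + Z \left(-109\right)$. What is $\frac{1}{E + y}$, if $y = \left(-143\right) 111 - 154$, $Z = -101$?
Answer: $- \frac{1}{5151} \approx -0.00019414$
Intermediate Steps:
$E = 10876$ ($E = -133 - -11009 = -133 + 11009 = 10876$)
$y = -16027$ ($y = -15873 - 154 = -16027$)
$\frac{1}{E + y} = \frac{1}{10876 - 16027} = \frac{1}{-5151} = - \frac{1}{5151}$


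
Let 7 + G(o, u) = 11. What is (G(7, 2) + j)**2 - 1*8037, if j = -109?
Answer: 2988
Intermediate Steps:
G(o, u) = 4 (G(o, u) = -7 + 11 = 4)
(G(7, 2) + j)**2 - 1*8037 = (4 - 109)**2 - 1*8037 = (-105)**2 - 8037 = 11025 - 8037 = 2988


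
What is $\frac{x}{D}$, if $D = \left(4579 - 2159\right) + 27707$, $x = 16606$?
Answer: $\frac{16606}{30127} \approx 0.5512$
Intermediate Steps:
$D = 30127$ ($D = 2420 + 27707 = 30127$)
$\frac{x}{D} = \frac{16606}{30127}$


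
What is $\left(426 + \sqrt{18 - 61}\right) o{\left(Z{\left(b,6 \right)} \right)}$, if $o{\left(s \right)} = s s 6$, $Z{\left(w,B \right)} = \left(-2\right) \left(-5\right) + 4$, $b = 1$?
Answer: $500976 + 1176 i \sqrt{43} \approx 5.0098 \cdot 10^{5} + 7711.5 i$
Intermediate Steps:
$Z{\left(w,B \right)} = 14$ ($Z{\left(w,B \right)} = 10 + 4 = 14$)
$o{\left(s \right)} = 6 s^{2}$ ($o{\left(s \right)} = s^{2} \cdot 6 = 6 s^{2}$)
$\left(426 + \sqrt{18 - 61}\right) o{\left(Z{\left(b,6 \right)} \right)} = \left(426 + \sqrt{18 - 61}\right) 6 \cdot 14^{2} = \left(426 + \sqrt{-43}\right) 6 \cdot 196 = \left(426 + i \sqrt{43}\right) 1176 = 500976 + 1176 i \sqrt{43}$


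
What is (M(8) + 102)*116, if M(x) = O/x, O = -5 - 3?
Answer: 11716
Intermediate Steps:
O = -8
M(x) = -8/x
(M(8) + 102)*116 = (-8/8 + 102)*116 = (-8*1/8 + 102)*116 = (-1 + 102)*116 = 101*116 = 11716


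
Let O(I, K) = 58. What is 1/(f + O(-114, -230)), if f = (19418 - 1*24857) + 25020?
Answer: 1/19639 ≈ 5.0919e-5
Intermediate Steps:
f = 19581 (f = (19418 - 24857) + 25020 = -5439 + 25020 = 19581)
1/(f + O(-114, -230)) = 1/(19581 + 58) = 1/19639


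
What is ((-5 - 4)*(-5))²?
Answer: 2025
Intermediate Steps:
((-5 - 4)*(-5))² = (-9*(-5))² = 45² = 2025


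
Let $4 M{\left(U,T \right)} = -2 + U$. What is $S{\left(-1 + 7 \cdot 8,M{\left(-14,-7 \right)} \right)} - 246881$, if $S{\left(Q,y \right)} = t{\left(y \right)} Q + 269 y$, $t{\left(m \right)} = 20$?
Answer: $-246857$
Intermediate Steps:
$M{\left(U,T \right)} = - \frac{1}{2} + \frac{U}{4}$ ($M{\left(U,T \right)} = \frac{-2 + U}{4} = - \frac{1}{2} + \frac{U}{4}$)
$S{\left(Q,y \right)} = 20 Q + 269 y$
$S{\left(-1 + 7 \cdot 8,M{\left(-14,-7 \right)} \right)} - 246881 = \left(20 \left(-1 + 7 \cdot 8\right) + 269 \left(- \frac{1}{2} + \frac{1}{4} \left(-14\right)\right)\right) - 246881 = \left(20 \left(-1 + 56\right) + 269 \left(- \frac{1}{2} - \frac{7}{2}\right)\right) - 246881 = \left(20 \cdot 55 + 269 \left(-4\right)\right) - 246881 = \left(1100 - 1076\right) - 246881 = 24 - 246881 = -246857$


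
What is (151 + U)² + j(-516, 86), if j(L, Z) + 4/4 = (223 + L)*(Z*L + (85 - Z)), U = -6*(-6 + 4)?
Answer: 13029029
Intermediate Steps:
U = 12 (U = -6*(-2) = 12)
j(L, Z) = -1 + (223 + L)*(85 - Z + L*Z) (j(L, Z) = -1 + (223 + L)*(Z*L + (85 - Z)) = -1 + (223 + L)*(L*Z + (85 - Z)) = -1 + (223 + L)*(85 - Z + L*Z))
(151 + U)² + j(-516, 86) = (151 + 12)² + (18954 - 223*86 + 85*(-516) + 86*(-516)² + 222*(-516)*86) = 163² + (18954 - 19178 - 43860 + 86*266256 - 9851472) = 26569 + (18954 - 19178 - 43860 + 22898016 - 9851472) = 26569 + 13002460 = 13029029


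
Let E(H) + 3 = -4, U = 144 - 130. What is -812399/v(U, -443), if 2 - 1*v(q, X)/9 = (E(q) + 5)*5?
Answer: -812399/108 ≈ -7522.2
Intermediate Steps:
U = 14
E(H) = -7 (E(H) = -3 - 4 = -7)
v(q, X) = 108 (v(q, X) = 18 - 9*(-7 + 5)*5 = 18 - (-18)*5 = 18 - 9*(-10) = 18 + 90 = 108)
-812399/v(U, -443) = -812399/108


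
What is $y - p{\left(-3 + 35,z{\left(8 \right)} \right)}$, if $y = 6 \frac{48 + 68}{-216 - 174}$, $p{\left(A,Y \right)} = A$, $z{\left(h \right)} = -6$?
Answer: $- \frac{2196}{65} \approx -33.785$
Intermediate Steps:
$y = - \frac{116}{65}$ ($y = 6 \frac{116}{-390} = 6 \cdot 116 \left(- \frac{1}{390}\right) = 6 \left(- \frac{58}{195}\right) = - \frac{116}{65} \approx -1.7846$)
$y - p{\left(-3 + 35,z{\left(8 \right)} \right)} = - \frac{116}{65} - \left(-3 + 35\right) = - \frac{116}{65} - 32 = - \frac{2196}{65}$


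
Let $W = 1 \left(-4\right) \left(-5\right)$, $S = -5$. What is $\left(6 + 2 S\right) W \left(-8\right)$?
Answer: $640$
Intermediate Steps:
$W = 20$ ($W = \left(-4\right) \left(-5\right) = 20$)
$\left(6 + 2 S\right) W \left(-8\right) = \left(6 + 2 \left(-5\right)\right) 20 \left(-8\right) = \left(6 - 10\right) 20 \left(-8\right) = \left(-4\right) 20 \left(-8\right) = \left(-80\right) \left(-8\right) = 640$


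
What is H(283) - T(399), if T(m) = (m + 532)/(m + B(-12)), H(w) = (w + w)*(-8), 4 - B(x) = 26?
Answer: -1707987/377 ≈ -4530.5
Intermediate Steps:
B(x) = -22 (B(x) = 4 - 1*26 = 4 - 26 = -22)
H(w) = -16*w (H(w) = (2*w)*(-8) = -16*w)
T(m) = (532 + m)/(-22 + m) (T(m) = (m + 532)/(m - 22) = (532 + m)/(-22 + m))
H(283) - T(399) = -16*283 - (532 + 399)/(-22 + 399) = -4528 - 931/377 = -1707987/377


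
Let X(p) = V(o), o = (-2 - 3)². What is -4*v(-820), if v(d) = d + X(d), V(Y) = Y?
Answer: 3180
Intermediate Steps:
o = 25 (o = (-5)² = 25)
X(p) = 25
v(d) = 25 + d (v(d) = d + 25 = 25 + d)
-4*v(-820) = -4*(25 - 820) = -4*(-795) = 3180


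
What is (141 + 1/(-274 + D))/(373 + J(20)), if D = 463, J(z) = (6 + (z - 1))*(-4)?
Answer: 2050/3969 ≈ 0.51650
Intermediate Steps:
J(z) = -20 - 4*z (J(z) = (6 + (-1 + z))*(-4) = (5 + z)*(-4) = -20 - 4*z)
(141 + 1/(-274 + D))/(373 + J(20)) = (141 + 1/(-274 + 463))/(373 + (-20 - 4*20)) = (141 + 1/189)/(373 + (-20 - 80)) = (141 + 1/189)/(373 - 100) = (26650/189)/273 = (26650/189)*(1/273) = 2050/3969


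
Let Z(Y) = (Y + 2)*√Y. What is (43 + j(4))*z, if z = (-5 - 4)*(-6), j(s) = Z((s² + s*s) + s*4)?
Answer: 2322 + 10800*√3 ≈ 21028.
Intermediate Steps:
Z(Y) = √Y*(2 + Y) (Z(Y) = (2 + Y)*√Y = √Y*(2 + Y))
j(s) = √(2*s² + 4*s)*(2 + 2*s² + 4*s) (j(s) = √((s² + s*s) + s*4)*(2 + ((s² + s*s) + s*4)) = √((s² + s²) + 4*s)*(2 + ((s² + s²) + 4*s)) = √(2*s² + 4*s)*(2 + (2*s² + 4*s)) = √(2*s² + 4*s)*(2 + 2*s² + 4*s))
z = 54 (z = -9*(-6) = 54)
(43 + j(4))*z = (43 + 2*√2*√(4*(2 + 4))*(1 + 4*(2 + 4)))*54 = (43 + 2*√2*√(4*6)*(1 + 4*6))*54 = (43 + 2*√2*√24*(1 + 24))*54 = (43 + 2*√2*(2*√6)*25)*54 = (43 + 200*√3)*54 = 2322 + 10800*√3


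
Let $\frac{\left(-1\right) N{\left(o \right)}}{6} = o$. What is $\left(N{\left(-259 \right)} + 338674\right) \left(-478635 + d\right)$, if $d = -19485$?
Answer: $-169474371360$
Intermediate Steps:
$N{\left(o \right)} = - 6 o$
$\left(N{\left(-259 \right)} + 338674\right) \left(-478635 + d\right) = \left(\left(-6\right) \left(-259\right) + 338674\right) \left(-478635 - 19485\right) = \left(1554 + 338674\right) \left(-498120\right) = 340228 \left(-498120\right) = -169474371360$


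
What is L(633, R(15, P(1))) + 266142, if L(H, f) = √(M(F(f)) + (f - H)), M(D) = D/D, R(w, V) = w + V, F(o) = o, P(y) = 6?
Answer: 266142 + I*√611 ≈ 2.6614e+5 + 24.718*I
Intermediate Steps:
R(w, V) = V + w
M(D) = 1
L(H, f) = √(1 + f - H) (L(H, f) = √(1 + (f - H)) = √(1 + f - H))
L(633, R(15, P(1))) + 266142 = √(1 + (6 + 15) - 1*633) + 266142 = √(1 + 21 - 633) + 266142 = √(-611) + 266142 = I*√611 + 266142 = 266142 + I*√611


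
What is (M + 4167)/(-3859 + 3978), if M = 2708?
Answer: 6875/119 ≈ 57.773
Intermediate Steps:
(M + 4167)/(-3859 + 3978) = (2708 + 4167)/(-3859 + 3978) = 6875/119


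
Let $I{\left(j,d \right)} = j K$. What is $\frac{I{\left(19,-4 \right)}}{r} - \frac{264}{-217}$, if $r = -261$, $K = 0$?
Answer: $\frac{264}{217} \approx 1.2166$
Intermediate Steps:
$I{\left(j,d \right)} = 0$ ($I{\left(j,d \right)} = j 0 = 0$)
$\frac{I{\left(19,-4 \right)}}{r} - \frac{264}{-217} = \frac{0}{-261} - \frac{264}{-217} = 0 \left(- \frac{1}{261}\right) - - \frac{264}{217} = 0 + \frac{264}{217} = \frac{264}{217}$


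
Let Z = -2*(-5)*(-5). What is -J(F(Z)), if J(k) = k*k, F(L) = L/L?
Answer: -1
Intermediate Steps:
Z = -50 (Z = 10*(-5) = -50)
F(L) = 1
J(k) = k²
-J(F(Z)) = -1*1² = -1*1 = -1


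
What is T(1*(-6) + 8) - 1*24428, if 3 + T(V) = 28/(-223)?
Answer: -5448141/223 ≈ -24431.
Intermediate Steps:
T(V) = -697/223 (T(V) = -3 + 28/(-223) = -3 + 28*(-1/223) = -3 - 28/223 = -697/223)
T(1*(-6) + 8) - 1*24428 = -697/223 - 1*24428 = -697/223 - 24428 = -5448141/223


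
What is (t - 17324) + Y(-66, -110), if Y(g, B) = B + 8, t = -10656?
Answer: -28082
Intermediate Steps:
Y(g, B) = 8 + B
(t - 17324) + Y(-66, -110) = (-10656 - 17324) + (8 - 110) = -27980 - 102 = -28082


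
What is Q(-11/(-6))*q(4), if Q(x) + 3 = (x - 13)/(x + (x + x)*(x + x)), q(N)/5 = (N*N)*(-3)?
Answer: 49248/55 ≈ 895.42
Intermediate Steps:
q(N) = -15*N² (q(N) = 5*((N*N)*(-3)) = 5*(N²*(-3)) = 5*(-3*N²) = -15*N²)
Q(x) = -3 + (-13 + x)/(x + 4*x²) (Q(x) = -3 + (x - 13)/(x + (x + x)*(x + x)) = -3 + (-13 + x)/(x + (2*x)*(2*x)) = -3 + (-13 + x)/(x + 4*x²))
Q(-11/(-6))*q(4) = ((-13 - 12*(-11/(-6))² - (-22)/(-6))/(((-11/(-6)))*(1 + 4*(-11/(-6)))))*(-15*4²) = ((-13 - 12*(-11*(-⅙))² - (-22)*(-1)/6)/(((-11*(-⅙)))*(1 + 4*(-11*(-⅙)))))*(-15*16) = ((-13 - 12*(11/6)² - 2*11/6)/((11/6)*(1 + 4*(11/6))))*(-240) = (6*(-13 - 12*121/36 - 11/3)/(11*(1 + 22/3)))*(-240) = (6*(-13 - 121/3 - 11/3)/(11*(25/3)))*(-240) = ((6/11)*(3/25)*(-57))*(-240) = -1026/275*(-240) = 49248/55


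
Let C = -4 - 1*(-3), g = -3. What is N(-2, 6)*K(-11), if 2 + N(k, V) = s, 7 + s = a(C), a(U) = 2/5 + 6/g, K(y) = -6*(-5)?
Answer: -318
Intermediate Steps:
C = -1 (C = -4 + 3 = -1)
K(y) = 30
a(U) = -8/5 (a(U) = 2/5 + 6/(-3) = 2*(⅕) + 6*(-⅓) = ⅖ - 2 = -8/5)
s = -43/5 (s = -7 - 8/5 = -43/5 ≈ -8.6000)
N(k, V) = -53/5 (N(k, V) = -2 - 43/5 = -53/5)
N(-2, 6)*K(-11) = -53/5*30 = -318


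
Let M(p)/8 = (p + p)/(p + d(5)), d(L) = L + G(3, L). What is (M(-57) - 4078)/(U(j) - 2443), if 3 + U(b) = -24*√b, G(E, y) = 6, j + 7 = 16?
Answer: 46669/28957 ≈ 1.6117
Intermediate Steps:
j = 9 (j = -7 + 16 = 9)
d(L) = 6 + L (d(L) = L + 6 = 6 + L)
M(p) = 16*p/(11 + p) (M(p) = 8*((p + p)/(p + (6 + 5))) = 8*((2*p)/(p + 11)) = 8*((2*p)/(11 + p)) = 8*(2*p/(11 + p)) = 16*p/(11 + p))
U(b) = -3 - 24*√b
(M(-57) - 4078)/(U(j) - 2443) = (16*(-57)/(11 - 57) - 4078)/((-3 - 24*√9) - 2443) = (16*(-57)/(-46) - 4078)/((-3 - 24*3) - 2443) = (16*(-57)*(-1/46) - 4078)/((-3 - 72) - 2443) = (456/23 - 4078)/(-75 - 2443) = -93338/23/(-2518) = -93338/23*(-1/2518) = 46669/28957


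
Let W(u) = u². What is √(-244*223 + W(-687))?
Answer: √417557 ≈ 646.19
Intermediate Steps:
√(-244*223 + W(-687)) = √(-244*223 + (-687)²) = √(-54412 + 471969) = √417557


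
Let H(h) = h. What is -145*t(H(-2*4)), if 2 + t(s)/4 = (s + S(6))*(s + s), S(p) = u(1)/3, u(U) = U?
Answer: -209960/3 ≈ -69987.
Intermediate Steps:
S(p) = 1/3
t(s) = -8 + 8*s*(1/3 + s) (t(s) = -8 + 4*((s + 1/3)*(s + s)) = -8 + 4*((1/3 + s)*(2*s)) = -8 + 4*(2*s*(1/3 + s)) = -8 + 8*s*(1/3 + s))
-145*t(H(-2*4)) = -145*(-8 + 8*(-2*4)**2 + 8*(-2*4)/3) = -145*(-8 + 8*(-8)**2 + (8/3)*(-8)) = -145*(-8 + 8*64 - 64/3) = -145*(-8 + 512 - 64/3) = -145*1448/3 = -209960/3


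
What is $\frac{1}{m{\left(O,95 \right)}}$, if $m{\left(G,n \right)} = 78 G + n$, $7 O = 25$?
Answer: $\frac{7}{2615} \approx 0.0026769$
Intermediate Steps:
$O = \frac{25}{7}$ ($O = \frac{1}{7} \cdot 25 = \frac{25}{7} \approx 3.5714$)
$m{\left(G,n \right)} = n + 78 G$
$\frac{1}{m{\left(O,95 \right)}} = \frac{1}{95 + 78 \cdot \frac{25}{7}} = \frac{1}{95 + \frac{1950}{7}} = \frac{1}{\frac{2615}{7}} = \frac{7}{2615}$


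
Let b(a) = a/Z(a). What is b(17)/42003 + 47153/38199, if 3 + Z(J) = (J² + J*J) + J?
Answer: 390832195037/316615925808 ≈ 1.2344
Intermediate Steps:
Z(J) = -3 + J + 2*J² (Z(J) = -3 + ((J² + J*J) + J) = -3 + ((J² + J²) + J) = -3 + (2*J² + J) = -3 + (J + 2*J²) = -3 + J + 2*J²)
b(a) = a/(-3 + a + 2*a²)
b(17)/42003 + 47153/38199 = (17/(-3 + 17 + 2*17²))/42003 + 47153/38199 = (17/(-3 + 17 + 2*289))*(1/42003) + 47153*(1/38199) = (17/(-3 + 17 + 578))*(1/42003) + 47153/38199 = (17/592)*(1/42003) + 47153/38199 = 17/24865776 + 47153/38199 = 390832195037/316615925808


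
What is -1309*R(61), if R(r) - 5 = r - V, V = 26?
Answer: -52360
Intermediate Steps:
R(r) = -21 + r (R(r) = 5 + (r - 1*26) = 5 + (r - 26) = 5 + (-26 + r) = -21 + r)
-1309*R(61) = -1309*(-21 + 61) = -1309*40 = -52360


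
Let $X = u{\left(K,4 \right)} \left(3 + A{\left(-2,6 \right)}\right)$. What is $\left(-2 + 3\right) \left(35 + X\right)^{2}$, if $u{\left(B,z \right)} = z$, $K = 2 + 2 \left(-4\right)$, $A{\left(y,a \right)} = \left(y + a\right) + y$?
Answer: $3025$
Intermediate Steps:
$A{\left(y,a \right)} = a + 2 y$ ($A{\left(y,a \right)} = \left(a + y\right) + y = a + 2 y$)
$K = -6$ ($K = 2 - 8 = -6$)
$X = 20$ ($X = 4 \left(3 + \left(6 + 2 \left(-2\right)\right)\right) = 4 \left(3 + \left(6 - 4\right)\right) = 4 \left(3 + 2\right) = 4 \cdot 5 = 20$)
$\left(-2 + 3\right) \left(35 + X\right)^{2} = \left(-2 + 3\right) \left(35 + 20\right)^{2} = 1 \cdot 55^{2} = 1 \cdot 3025 = 3025$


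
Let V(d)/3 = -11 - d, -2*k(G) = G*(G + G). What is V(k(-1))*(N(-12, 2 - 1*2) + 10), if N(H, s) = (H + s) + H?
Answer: 420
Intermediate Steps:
k(G) = -G² (k(G) = -G*(G + G)/2 = -G*2*G/2 = -G²)
V(d) = -33 - 3*d (V(d) = 3*(-11 - d) = -33 - 3*d)
N(H, s) = s + 2*H
V(k(-1))*(N(-12, 2 - 1*2) + 10) = (-33 - (-3)*(-1)²)*(((2 - 1*2) + 2*(-12)) + 10) = (-33 - (-3))*(((2 - 2) - 24) + 10) = (-33 - 3*(-1))*((0 - 24) + 10) = (-33 + 3)*(-24 + 10) = -30*(-14) = 420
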